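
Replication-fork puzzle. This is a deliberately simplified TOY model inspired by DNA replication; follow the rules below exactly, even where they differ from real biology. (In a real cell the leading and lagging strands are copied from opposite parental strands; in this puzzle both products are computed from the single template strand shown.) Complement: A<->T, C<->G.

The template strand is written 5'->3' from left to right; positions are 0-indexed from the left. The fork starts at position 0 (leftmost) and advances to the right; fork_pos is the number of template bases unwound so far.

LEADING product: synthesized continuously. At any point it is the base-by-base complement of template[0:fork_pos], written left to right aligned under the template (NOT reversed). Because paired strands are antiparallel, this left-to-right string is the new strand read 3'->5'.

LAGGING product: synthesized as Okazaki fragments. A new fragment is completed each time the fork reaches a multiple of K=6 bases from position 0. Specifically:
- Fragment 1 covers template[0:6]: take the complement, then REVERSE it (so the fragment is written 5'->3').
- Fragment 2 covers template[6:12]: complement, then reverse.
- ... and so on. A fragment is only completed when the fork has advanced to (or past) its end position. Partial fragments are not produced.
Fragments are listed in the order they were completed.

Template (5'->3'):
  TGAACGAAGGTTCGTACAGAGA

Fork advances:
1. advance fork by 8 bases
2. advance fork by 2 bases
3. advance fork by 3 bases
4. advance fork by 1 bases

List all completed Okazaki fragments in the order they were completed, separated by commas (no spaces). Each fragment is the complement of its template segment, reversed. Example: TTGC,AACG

Step 1: advance 8 -> fork_pos = 0 + 8 = 8. Reached multiple(s) of 6: 6 -> fragment 1 completed (1 total).
Step 2: advance 2 -> fork_pos = 8 + 2 = 10. Next multiple of 6 is 12 (not reached); still 1 fragment(s).
Step 3: advance 3 -> fork_pos = 10 + 3 = 13. Reached multiple(s) of 6: 12 -> fragment 2 completed (2 total).
Step 4: advance 1 -> fork_pos = 13 + 1 = 14. Next multiple of 6 is 18 (not reached); still 2 fragment(s).
Final fork_pos = 14, so 2 fragment(s) are complete. Build each: template segment -> complement -> reverse.
Fragment 1: template[0:6] = TGAACG -> complement ACTTGC -> reversed CGTTCA
Fragment 2: template[6:12] = AAGGTT -> complement TTCCAA -> reversed AACCTT

Answer: CGTTCA,AACCTT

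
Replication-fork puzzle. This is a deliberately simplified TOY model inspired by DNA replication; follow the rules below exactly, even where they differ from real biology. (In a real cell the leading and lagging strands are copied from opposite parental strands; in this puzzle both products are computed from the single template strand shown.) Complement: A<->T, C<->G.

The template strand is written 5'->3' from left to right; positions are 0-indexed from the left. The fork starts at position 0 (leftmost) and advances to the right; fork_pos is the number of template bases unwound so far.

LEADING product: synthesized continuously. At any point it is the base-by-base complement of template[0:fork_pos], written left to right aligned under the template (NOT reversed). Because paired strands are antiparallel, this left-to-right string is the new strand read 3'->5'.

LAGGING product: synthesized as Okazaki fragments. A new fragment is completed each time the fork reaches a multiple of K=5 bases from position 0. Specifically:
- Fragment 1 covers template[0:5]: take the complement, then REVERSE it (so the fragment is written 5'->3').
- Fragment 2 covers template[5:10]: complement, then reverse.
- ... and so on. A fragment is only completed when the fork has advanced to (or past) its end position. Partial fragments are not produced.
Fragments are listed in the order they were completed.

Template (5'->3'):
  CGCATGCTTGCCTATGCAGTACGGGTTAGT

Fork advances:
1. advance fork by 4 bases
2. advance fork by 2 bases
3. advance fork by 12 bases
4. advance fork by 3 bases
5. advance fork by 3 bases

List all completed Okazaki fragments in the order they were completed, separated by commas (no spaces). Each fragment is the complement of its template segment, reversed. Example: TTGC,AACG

Answer: ATGCG,CAAGC,ATAGG,ACTGC

Derivation:
Step 1: advance 4 -> fork_pos = 0 + 4 = 4. Next multiple of 5 is 5 (not reached); still 0 fragment(s).
Step 2: advance 2 -> fork_pos = 4 + 2 = 6. Reached multiple(s) of 5: 5 -> fragment 1 completed (1 total).
Step 3: advance 12 -> fork_pos = 6 + 12 = 18. Reached multiple(s) of 5: 10, 15 -> fragments 2-3 completed (3 total).
Step 4: advance 3 -> fork_pos = 18 + 3 = 21. Reached multiple(s) of 5: 20 -> fragment 4 completed (4 total).
Step 5: advance 3 -> fork_pos = 21 + 3 = 24. Next multiple of 5 is 25 (not reached); still 4 fragment(s).
Final fork_pos = 24, so 4 fragment(s) are complete. Build each: template segment -> complement -> reverse.
Fragment 1: template[0:5] = CGCAT -> complement GCGTA -> reversed ATGCG
Fragment 2: template[5:10] = GCTTG -> complement CGAAC -> reversed CAAGC
Fragment 3: template[10:15] = CCTAT -> complement GGATA -> reversed ATAGG
Fragment 4: template[15:20] = GCAGT -> complement CGTCA -> reversed ACTGC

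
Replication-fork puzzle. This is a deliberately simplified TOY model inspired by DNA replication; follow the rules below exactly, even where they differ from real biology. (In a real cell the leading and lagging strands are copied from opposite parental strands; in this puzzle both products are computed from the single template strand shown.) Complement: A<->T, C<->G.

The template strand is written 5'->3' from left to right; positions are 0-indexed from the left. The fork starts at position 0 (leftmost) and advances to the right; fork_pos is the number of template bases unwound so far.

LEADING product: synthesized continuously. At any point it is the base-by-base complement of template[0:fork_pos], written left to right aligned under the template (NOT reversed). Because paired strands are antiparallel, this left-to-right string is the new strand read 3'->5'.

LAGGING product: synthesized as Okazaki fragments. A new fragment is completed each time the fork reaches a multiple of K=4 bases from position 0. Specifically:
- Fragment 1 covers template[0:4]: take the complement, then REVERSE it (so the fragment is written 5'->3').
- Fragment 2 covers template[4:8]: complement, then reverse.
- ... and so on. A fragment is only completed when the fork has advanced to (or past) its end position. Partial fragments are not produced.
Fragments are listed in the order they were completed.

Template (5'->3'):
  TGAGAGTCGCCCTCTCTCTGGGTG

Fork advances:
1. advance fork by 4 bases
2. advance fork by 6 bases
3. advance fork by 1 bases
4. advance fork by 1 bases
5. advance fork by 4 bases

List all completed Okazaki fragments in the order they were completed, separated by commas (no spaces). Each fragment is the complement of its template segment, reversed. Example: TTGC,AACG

Answer: CTCA,GACT,GGGC,GAGA

Derivation:
Step 1: advance 4 -> fork_pos = 0 + 4 = 4. Reached multiple(s) of 4: 4 -> fragment 1 completed (1 total).
Step 2: advance 6 -> fork_pos = 4 + 6 = 10. Reached multiple(s) of 4: 8 -> fragment 2 completed (2 total).
Step 3: advance 1 -> fork_pos = 10 + 1 = 11. Next multiple of 4 is 12 (not reached); still 2 fragment(s).
Step 4: advance 1 -> fork_pos = 11 + 1 = 12. Reached multiple(s) of 4: 12 -> fragment 3 completed (3 total).
Step 5: advance 4 -> fork_pos = 12 + 4 = 16. Reached multiple(s) of 4: 16 -> fragment 4 completed (4 total).
Final fork_pos = 16, so 4 fragment(s) are complete. Build each: template segment -> complement -> reverse.
Fragment 1: template[0:4] = TGAG -> complement ACTC -> reversed CTCA
Fragment 2: template[4:8] = AGTC -> complement TCAG -> reversed GACT
Fragment 3: template[8:12] = GCCC -> complement CGGG -> reversed GGGC
Fragment 4: template[12:16] = TCTC -> complement AGAG -> reversed GAGA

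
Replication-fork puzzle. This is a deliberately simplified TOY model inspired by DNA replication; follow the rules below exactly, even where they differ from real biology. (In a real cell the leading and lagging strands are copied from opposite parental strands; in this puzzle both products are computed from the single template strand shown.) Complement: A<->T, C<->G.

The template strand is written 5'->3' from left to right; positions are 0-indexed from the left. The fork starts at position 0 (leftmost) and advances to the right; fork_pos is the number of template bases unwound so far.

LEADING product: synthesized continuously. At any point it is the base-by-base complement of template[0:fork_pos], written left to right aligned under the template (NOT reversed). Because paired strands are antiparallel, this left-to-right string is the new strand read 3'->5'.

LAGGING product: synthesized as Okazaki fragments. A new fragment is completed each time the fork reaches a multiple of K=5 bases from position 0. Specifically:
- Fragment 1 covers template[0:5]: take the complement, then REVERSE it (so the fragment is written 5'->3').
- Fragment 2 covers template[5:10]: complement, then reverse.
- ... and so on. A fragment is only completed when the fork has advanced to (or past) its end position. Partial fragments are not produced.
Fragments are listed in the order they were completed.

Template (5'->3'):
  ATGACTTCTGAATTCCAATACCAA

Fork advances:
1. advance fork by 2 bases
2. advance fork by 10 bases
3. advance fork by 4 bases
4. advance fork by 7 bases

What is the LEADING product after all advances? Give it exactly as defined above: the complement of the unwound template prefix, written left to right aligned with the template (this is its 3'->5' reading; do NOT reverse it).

Step 1: advance 2 -> fork_pos = 0 + 2 = 2.
Step 2: advance 10 -> fork_pos = 2 + 10 = 12.
Step 3: advance 4 -> fork_pos = 12 + 4 = 16.
Step 4: advance 7 -> fork_pos = 16 + 7 = 23.
Unwound prefix: template[0:23] = ATGACTTCTGAATTCCAATACCA
Complement it base by base (A<->T, C<->G), keeping left-to-right order:
  [0:5] ATGAC -> TACTG
  [5:10] TTCTG -> AAGAC
  [10:15] AATTC -> TTAAG
  [15:20] CAATA -> GTTAT
  [20:23] CCA -> GGT
Concatenate: TACTGAAGACTTAAGGTTATGGT (length 23; written aligned with the template, i.e. 3'->5').

Answer: TACTGAAGACTTAAGGTTATGGT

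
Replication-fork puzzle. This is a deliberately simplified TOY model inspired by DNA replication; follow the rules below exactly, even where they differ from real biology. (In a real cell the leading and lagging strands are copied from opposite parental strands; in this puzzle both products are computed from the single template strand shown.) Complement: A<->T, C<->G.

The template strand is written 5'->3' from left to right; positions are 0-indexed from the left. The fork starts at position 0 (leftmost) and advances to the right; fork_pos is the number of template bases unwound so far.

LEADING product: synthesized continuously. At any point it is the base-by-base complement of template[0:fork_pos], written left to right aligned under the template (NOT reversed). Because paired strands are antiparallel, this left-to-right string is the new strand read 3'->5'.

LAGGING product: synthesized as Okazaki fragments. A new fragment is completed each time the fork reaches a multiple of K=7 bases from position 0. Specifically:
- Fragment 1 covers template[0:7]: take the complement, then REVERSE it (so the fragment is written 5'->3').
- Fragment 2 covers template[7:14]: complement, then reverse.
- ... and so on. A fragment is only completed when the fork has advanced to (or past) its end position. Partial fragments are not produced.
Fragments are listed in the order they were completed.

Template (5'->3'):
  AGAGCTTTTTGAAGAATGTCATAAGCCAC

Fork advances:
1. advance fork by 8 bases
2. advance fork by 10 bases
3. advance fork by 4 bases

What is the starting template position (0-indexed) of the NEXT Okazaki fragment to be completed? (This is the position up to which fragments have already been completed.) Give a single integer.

Step 1: advance 8 -> fork_pos = 0 + 8 = 8. Reached multiple(s) of 7: 7 -> fragment 1 completed (1 total).
Step 2: advance 10 -> fork_pos = 8 + 10 = 18. Reached multiple(s) of 7: 14 -> fragment 2 completed (2 total).
Step 3: advance 4 -> fork_pos = 18 + 4 = 22. Reached multiple(s) of 7: 21 -> fragment 3 completed (3 total).
3 fragment(s) completed, covering template[0:21] (3 x 7 = 21). The next fragment, fragment 4, covers template[21:28], so it starts at position 21.

Answer: 21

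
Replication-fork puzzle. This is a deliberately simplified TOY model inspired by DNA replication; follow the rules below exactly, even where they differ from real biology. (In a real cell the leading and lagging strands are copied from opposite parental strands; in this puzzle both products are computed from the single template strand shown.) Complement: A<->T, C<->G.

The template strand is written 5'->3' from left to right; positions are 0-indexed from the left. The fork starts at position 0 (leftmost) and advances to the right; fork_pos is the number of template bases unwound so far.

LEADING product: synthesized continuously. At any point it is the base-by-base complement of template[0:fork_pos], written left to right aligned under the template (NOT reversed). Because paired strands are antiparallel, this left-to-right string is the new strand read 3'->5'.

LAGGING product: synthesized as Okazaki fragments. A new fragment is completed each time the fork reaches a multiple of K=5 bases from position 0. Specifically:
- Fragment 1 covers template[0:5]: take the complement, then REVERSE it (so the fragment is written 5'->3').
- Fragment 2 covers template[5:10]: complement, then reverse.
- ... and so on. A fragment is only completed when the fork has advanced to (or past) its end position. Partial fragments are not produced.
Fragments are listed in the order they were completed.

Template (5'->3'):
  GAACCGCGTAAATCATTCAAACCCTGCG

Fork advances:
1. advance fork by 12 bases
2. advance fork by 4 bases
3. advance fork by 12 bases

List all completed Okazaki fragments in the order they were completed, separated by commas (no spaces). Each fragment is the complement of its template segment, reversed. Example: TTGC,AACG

Step 1: advance 12 -> fork_pos = 0 + 12 = 12. Reached multiple(s) of 5: 5, 10 -> fragments 1-2 completed (2 total).
Step 2: advance 4 -> fork_pos = 12 + 4 = 16. Reached multiple(s) of 5: 15 -> fragment 3 completed (3 total).
Step 3: advance 12 -> fork_pos = 16 + 12 = 28. Reached multiple(s) of 5: 20, 25 -> fragments 4-5 completed (5 total).
Final fork_pos = 28, so 5 fragment(s) are complete. Build each: template segment -> complement -> reverse.
Fragment 1: template[0:5] = GAACC -> complement CTTGG -> reversed GGTTC
Fragment 2: template[5:10] = GCGTA -> complement CGCAT -> reversed TACGC
Fragment 3: template[10:15] = AATCA -> complement TTAGT -> reversed TGATT
Fragment 4: template[15:20] = TTCAA -> complement AAGTT -> reversed TTGAA
Fragment 5: template[20:25] = ACCCT -> complement TGGGA -> reversed AGGGT

Answer: GGTTC,TACGC,TGATT,TTGAA,AGGGT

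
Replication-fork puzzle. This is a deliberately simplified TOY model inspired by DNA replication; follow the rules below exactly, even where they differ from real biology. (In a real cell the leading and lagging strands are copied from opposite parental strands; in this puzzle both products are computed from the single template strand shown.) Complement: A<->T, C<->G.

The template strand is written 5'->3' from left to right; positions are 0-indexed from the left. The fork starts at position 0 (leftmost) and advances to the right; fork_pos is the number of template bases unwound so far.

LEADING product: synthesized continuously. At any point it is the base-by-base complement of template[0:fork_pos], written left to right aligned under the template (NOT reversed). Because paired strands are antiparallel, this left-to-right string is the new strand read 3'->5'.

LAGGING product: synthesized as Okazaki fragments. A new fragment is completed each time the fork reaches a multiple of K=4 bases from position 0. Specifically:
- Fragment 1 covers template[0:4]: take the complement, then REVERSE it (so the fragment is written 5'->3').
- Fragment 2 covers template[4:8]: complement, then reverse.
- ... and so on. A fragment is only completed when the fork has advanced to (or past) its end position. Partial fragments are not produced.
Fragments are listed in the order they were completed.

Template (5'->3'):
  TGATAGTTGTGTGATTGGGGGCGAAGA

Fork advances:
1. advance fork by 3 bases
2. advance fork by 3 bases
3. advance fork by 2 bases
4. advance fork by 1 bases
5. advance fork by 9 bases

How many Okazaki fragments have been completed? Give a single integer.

Answer: 4

Derivation:
Step 1: advance 3 -> fork_pos = 0 + 3 = 3. Next multiple of 4 is 4 (not reached); still 0 fragment(s).
Step 2: advance 3 -> fork_pos = 3 + 3 = 6. Reached multiple(s) of 4: 4 -> fragment 1 completed (1 total).
Step 3: advance 2 -> fork_pos = 6 + 2 = 8. Reached multiple(s) of 4: 8 -> fragment 2 completed (2 total).
Step 4: advance 1 -> fork_pos = 8 + 1 = 9. Next multiple of 4 is 12 (not reached); still 2 fragment(s).
Step 5: advance 9 -> fork_pos = 9 + 9 = 18. Reached multiple(s) of 4: 12, 16 -> fragments 3-4 completed (4 total).
Check: final fork_pos = 18; the multiples of 4 that are <= 18 are 4..16 -> 18 // 4 = 4 completed fragment(s).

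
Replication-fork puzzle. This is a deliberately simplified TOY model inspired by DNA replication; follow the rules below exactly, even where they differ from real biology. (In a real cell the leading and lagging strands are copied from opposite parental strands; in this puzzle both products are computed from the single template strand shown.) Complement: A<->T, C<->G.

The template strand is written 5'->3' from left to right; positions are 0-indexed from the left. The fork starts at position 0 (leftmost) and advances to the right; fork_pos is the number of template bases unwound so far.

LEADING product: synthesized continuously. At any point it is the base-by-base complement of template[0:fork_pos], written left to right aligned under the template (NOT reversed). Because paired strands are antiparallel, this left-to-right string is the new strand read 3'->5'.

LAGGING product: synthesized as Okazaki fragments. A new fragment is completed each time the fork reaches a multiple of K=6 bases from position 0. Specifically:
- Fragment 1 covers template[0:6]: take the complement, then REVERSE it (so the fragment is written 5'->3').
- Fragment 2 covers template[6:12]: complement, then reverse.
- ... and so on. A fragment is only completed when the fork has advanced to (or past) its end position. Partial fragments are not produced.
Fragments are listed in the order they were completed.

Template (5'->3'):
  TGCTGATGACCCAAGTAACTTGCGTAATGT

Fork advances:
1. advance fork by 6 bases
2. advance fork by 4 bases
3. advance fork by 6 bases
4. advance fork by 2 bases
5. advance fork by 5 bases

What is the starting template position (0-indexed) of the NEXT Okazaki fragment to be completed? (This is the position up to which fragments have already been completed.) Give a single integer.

Step 1: advance 6 -> fork_pos = 0 + 6 = 6. Reached multiple(s) of 6: 6 -> fragment 1 completed (1 total).
Step 2: advance 4 -> fork_pos = 6 + 4 = 10. Next multiple of 6 is 12 (not reached); still 1 fragment(s).
Step 3: advance 6 -> fork_pos = 10 + 6 = 16. Reached multiple(s) of 6: 12 -> fragment 2 completed (2 total).
Step 4: advance 2 -> fork_pos = 16 + 2 = 18. Reached multiple(s) of 6: 18 -> fragment 3 completed (3 total).
Step 5: advance 5 -> fork_pos = 18 + 5 = 23. Next multiple of 6 is 24 (not reached); still 3 fragment(s).
3 fragment(s) completed, covering template[0:18] (3 x 6 = 18). The next fragment, fragment 4, covers template[18:24], so it starts at position 18.

Answer: 18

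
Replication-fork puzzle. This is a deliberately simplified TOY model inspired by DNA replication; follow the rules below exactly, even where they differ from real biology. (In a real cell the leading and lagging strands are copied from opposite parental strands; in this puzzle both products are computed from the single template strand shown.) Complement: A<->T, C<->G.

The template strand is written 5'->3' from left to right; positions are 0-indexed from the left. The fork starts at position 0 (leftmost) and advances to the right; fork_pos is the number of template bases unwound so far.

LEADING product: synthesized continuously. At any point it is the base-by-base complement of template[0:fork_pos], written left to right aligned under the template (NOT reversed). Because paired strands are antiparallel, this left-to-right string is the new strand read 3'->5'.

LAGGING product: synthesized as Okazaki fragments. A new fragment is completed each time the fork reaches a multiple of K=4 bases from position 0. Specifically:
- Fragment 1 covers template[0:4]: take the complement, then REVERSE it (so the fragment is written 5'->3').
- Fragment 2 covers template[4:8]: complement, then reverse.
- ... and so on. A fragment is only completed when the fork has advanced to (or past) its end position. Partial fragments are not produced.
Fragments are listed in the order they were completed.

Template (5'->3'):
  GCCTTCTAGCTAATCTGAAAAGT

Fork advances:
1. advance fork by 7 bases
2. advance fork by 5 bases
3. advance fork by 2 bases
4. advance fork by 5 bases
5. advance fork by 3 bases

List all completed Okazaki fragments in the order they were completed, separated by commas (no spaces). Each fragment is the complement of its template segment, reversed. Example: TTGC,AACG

Answer: AGGC,TAGA,TAGC,AGAT,TTTC

Derivation:
Step 1: advance 7 -> fork_pos = 0 + 7 = 7. Reached multiple(s) of 4: 4 -> fragment 1 completed (1 total).
Step 2: advance 5 -> fork_pos = 7 + 5 = 12. Reached multiple(s) of 4: 8, 12 -> fragments 2-3 completed (3 total).
Step 3: advance 2 -> fork_pos = 12 + 2 = 14. Next multiple of 4 is 16 (not reached); still 3 fragment(s).
Step 4: advance 5 -> fork_pos = 14 + 5 = 19. Reached multiple(s) of 4: 16 -> fragment 4 completed (4 total).
Step 5: advance 3 -> fork_pos = 19 + 3 = 22. Reached multiple(s) of 4: 20 -> fragment 5 completed (5 total).
Final fork_pos = 22, so 5 fragment(s) are complete. Build each: template segment -> complement -> reverse.
Fragment 1: template[0:4] = GCCT -> complement CGGA -> reversed AGGC
Fragment 2: template[4:8] = TCTA -> complement AGAT -> reversed TAGA
Fragment 3: template[8:12] = GCTA -> complement CGAT -> reversed TAGC
Fragment 4: template[12:16] = ATCT -> complement TAGA -> reversed AGAT
Fragment 5: template[16:20] = GAAA -> complement CTTT -> reversed TTTC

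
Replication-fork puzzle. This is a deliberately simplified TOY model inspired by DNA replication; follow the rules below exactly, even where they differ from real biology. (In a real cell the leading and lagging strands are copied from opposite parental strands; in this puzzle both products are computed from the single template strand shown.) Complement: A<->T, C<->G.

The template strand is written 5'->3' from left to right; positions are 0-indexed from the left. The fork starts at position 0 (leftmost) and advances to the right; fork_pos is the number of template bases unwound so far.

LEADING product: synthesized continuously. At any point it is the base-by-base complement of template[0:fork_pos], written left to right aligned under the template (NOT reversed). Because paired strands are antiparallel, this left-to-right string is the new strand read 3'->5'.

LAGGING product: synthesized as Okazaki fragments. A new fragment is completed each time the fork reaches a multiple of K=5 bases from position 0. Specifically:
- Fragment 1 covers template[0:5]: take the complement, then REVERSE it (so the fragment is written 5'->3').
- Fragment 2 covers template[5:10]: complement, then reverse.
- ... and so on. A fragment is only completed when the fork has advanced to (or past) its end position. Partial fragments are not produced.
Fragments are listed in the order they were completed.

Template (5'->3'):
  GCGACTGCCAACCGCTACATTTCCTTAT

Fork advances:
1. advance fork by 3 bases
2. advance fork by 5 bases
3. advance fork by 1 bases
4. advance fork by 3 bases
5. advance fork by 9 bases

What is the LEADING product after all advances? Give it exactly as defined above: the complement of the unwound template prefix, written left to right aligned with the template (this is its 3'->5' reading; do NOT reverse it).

Answer: CGCTGACGGTTGGCGATGTAA

Derivation:
Step 1: advance 3 -> fork_pos = 0 + 3 = 3.
Step 2: advance 5 -> fork_pos = 3 + 5 = 8.
Step 3: advance 1 -> fork_pos = 8 + 1 = 9.
Step 4: advance 3 -> fork_pos = 9 + 3 = 12.
Step 5: advance 9 -> fork_pos = 12 + 9 = 21.
Unwound prefix: template[0:21] = GCGACTGCCAACCGCTACATT
Complement it base by base (A<->T, C<->G), keeping left-to-right order:
  [0:5] GCGAC -> CGCTG
  [5:10] TGCCA -> ACGGT
  [10:15] ACCGC -> TGGCG
  [15:20] TACAT -> ATGTA
  [20:21] T -> A
Concatenate: CGCTGACGGTTGGCGATGTAA (length 21; written aligned with the template, i.e. 3'->5').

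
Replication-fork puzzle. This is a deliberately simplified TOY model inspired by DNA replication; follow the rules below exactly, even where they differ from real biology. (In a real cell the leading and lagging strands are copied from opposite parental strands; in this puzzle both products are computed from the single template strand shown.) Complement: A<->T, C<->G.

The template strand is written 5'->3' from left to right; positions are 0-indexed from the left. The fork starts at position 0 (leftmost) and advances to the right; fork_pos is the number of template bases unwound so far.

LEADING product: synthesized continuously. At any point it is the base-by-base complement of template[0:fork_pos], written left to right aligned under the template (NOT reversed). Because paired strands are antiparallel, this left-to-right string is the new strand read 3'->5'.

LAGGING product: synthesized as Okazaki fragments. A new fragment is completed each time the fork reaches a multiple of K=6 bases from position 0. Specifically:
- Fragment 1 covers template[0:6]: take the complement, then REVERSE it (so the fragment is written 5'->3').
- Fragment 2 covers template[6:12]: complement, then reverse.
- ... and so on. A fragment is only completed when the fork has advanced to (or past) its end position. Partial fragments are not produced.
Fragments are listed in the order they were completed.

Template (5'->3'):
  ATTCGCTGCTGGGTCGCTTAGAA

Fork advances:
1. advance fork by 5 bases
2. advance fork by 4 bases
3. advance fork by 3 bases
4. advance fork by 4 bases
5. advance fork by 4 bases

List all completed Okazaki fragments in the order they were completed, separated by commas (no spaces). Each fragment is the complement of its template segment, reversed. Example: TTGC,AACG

Step 1: advance 5 -> fork_pos = 0 + 5 = 5. Next multiple of 6 is 6 (not reached); still 0 fragment(s).
Step 2: advance 4 -> fork_pos = 5 + 4 = 9. Reached multiple(s) of 6: 6 -> fragment 1 completed (1 total).
Step 3: advance 3 -> fork_pos = 9 + 3 = 12. Reached multiple(s) of 6: 12 -> fragment 2 completed (2 total).
Step 4: advance 4 -> fork_pos = 12 + 4 = 16. Next multiple of 6 is 18 (not reached); still 2 fragment(s).
Step 5: advance 4 -> fork_pos = 16 + 4 = 20. Reached multiple(s) of 6: 18 -> fragment 3 completed (3 total).
Final fork_pos = 20, so 3 fragment(s) are complete. Build each: template segment -> complement -> reverse.
Fragment 1: template[0:6] = ATTCGC -> complement TAAGCG -> reversed GCGAAT
Fragment 2: template[6:12] = TGCTGG -> complement ACGACC -> reversed CCAGCA
Fragment 3: template[12:18] = GTCGCT -> complement CAGCGA -> reversed AGCGAC

Answer: GCGAAT,CCAGCA,AGCGAC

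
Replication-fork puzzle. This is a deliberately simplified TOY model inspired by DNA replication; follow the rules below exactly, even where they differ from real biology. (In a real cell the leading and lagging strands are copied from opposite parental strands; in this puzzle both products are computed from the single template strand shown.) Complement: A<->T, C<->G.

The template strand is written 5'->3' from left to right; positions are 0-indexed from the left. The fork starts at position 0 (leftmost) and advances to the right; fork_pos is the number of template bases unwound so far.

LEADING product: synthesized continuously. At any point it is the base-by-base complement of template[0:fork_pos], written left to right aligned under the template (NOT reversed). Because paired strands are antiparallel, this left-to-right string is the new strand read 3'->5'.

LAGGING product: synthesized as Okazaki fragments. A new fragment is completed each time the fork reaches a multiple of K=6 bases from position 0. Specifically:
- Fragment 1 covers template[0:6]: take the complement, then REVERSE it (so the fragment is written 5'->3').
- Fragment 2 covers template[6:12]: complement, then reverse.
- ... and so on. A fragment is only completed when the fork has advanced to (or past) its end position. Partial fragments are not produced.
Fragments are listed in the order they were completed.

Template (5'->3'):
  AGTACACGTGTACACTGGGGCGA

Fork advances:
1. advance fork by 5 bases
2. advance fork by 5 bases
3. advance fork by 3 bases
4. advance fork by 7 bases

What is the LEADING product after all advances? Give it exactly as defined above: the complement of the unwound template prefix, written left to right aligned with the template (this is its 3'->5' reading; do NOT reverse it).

Answer: TCATGTGCACATGTGACCCC

Derivation:
Step 1: advance 5 -> fork_pos = 0 + 5 = 5.
Step 2: advance 5 -> fork_pos = 5 + 5 = 10.
Step 3: advance 3 -> fork_pos = 10 + 3 = 13.
Step 4: advance 7 -> fork_pos = 13 + 7 = 20.
Unwound prefix: template[0:20] = AGTACACGTGTACACTGGGG
Complement it base by base (A<->T, C<->G), keeping left-to-right order:
  [0:5] AGTAC -> TCATG
  [5:10] ACGTG -> TGCAC
  [10:15] TACAC -> ATGTG
  [15:20] TGGGG -> ACCCC
Concatenate: TCATGTGCACATGTGACCCC (length 20; written aligned with the template, i.e. 3'->5').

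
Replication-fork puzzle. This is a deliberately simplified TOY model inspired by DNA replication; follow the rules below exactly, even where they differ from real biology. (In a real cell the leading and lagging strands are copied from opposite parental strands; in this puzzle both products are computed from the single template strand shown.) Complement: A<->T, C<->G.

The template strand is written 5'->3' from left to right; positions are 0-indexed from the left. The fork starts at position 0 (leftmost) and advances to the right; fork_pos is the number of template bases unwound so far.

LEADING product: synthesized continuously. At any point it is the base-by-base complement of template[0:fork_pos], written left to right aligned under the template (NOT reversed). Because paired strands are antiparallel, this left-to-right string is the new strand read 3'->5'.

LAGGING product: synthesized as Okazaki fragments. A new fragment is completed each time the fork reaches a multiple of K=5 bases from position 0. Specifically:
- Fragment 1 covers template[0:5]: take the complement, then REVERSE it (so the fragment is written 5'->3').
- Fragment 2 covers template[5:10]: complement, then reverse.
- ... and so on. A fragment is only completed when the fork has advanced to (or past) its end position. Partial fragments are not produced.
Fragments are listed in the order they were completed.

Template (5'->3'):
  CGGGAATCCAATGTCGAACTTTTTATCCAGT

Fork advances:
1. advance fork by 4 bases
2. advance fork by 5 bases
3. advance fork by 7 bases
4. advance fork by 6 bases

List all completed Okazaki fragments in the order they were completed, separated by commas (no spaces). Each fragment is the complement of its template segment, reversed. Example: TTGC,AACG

Step 1: advance 4 -> fork_pos = 0 + 4 = 4. Next multiple of 5 is 5 (not reached); still 0 fragment(s).
Step 2: advance 5 -> fork_pos = 4 + 5 = 9. Reached multiple(s) of 5: 5 -> fragment 1 completed (1 total).
Step 3: advance 7 -> fork_pos = 9 + 7 = 16. Reached multiple(s) of 5: 10, 15 -> fragments 2-3 completed (3 total).
Step 4: advance 6 -> fork_pos = 16 + 6 = 22. Reached multiple(s) of 5: 20 -> fragment 4 completed (4 total).
Final fork_pos = 22, so 4 fragment(s) are complete. Build each: template segment -> complement -> reverse.
Fragment 1: template[0:5] = CGGGA -> complement GCCCT -> reversed TCCCG
Fragment 2: template[5:10] = ATCCA -> complement TAGGT -> reversed TGGAT
Fragment 3: template[10:15] = ATGTC -> complement TACAG -> reversed GACAT
Fragment 4: template[15:20] = GAACT -> complement CTTGA -> reversed AGTTC

Answer: TCCCG,TGGAT,GACAT,AGTTC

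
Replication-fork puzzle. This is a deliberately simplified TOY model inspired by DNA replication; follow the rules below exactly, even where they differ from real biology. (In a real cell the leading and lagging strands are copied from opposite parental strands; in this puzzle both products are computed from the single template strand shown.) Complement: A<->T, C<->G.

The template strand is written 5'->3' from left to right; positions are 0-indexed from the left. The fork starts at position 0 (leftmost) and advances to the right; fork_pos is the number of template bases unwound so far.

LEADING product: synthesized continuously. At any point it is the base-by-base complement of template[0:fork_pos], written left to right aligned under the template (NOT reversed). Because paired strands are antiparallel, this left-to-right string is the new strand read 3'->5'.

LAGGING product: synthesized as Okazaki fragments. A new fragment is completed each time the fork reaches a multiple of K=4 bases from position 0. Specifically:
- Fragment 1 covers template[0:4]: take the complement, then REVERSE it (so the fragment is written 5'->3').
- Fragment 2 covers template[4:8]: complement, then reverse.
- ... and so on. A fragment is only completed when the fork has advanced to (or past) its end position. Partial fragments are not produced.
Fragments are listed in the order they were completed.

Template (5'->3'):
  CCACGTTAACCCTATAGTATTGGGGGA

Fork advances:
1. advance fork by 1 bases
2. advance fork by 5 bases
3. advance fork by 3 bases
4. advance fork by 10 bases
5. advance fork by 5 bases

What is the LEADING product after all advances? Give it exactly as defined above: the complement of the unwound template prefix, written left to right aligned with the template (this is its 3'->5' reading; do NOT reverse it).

Answer: GGTGCAATTGGGATATCATAACCC

Derivation:
Step 1: advance 1 -> fork_pos = 0 + 1 = 1.
Step 2: advance 5 -> fork_pos = 1 + 5 = 6.
Step 3: advance 3 -> fork_pos = 6 + 3 = 9.
Step 4: advance 10 -> fork_pos = 9 + 10 = 19.
Step 5: advance 5 -> fork_pos = 19 + 5 = 24.
Unwound prefix: template[0:24] = CCACGTTAACCCTATAGTATTGGG
Complement it base by base (A<->T, C<->G), keeping left-to-right order:
  [0:5] CCACG -> GGTGC
  [5:10] TTAAC -> AATTG
  [10:15] CCTAT -> GGATA
  [15:20] AGTAT -> TCATA
  [20:24] TGGG -> ACCC
Concatenate: GGTGCAATTGGGATATCATAACCC (length 24; written aligned with the template, i.e. 3'->5').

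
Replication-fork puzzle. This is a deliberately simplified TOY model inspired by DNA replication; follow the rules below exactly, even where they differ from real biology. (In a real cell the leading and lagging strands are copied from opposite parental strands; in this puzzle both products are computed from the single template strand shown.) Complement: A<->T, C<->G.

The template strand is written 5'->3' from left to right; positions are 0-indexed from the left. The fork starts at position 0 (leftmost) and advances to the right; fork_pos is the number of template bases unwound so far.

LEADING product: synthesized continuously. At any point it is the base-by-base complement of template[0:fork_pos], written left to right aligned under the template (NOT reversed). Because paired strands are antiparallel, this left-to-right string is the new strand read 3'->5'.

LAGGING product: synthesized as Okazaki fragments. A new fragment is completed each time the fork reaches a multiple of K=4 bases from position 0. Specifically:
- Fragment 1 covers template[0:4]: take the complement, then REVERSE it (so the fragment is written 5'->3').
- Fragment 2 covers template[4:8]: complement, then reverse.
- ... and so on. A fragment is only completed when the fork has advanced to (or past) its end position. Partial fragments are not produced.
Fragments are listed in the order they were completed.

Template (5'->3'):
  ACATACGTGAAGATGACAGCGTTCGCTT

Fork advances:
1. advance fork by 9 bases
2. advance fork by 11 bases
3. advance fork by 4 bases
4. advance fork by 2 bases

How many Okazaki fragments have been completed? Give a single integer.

Step 1: advance 9 -> fork_pos = 0 + 9 = 9. Reached multiple(s) of 4: 4, 8 -> fragments 1-2 completed (2 total).
Step 2: advance 11 -> fork_pos = 9 + 11 = 20. Reached multiple(s) of 4: 12, 16, 20 -> fragments 3-5 completed (5 total).
Step 3: advance 4 -> fork_pos = 20 + 4 = 24. Reached multiple(s) of 4: 24 -> fragment 6 completed (6 total).
Step 4: advance 2 -> fork_pos = 24 + 2 = 26. Next multiple of 4 is 28 (not reached); still 6 fragment(s).
Check: final fork_pos = 26; the multiples of 4 that are <= 26 are 4..24 -> 26 // 4 = 6 completed fragment(s).

Answer: 6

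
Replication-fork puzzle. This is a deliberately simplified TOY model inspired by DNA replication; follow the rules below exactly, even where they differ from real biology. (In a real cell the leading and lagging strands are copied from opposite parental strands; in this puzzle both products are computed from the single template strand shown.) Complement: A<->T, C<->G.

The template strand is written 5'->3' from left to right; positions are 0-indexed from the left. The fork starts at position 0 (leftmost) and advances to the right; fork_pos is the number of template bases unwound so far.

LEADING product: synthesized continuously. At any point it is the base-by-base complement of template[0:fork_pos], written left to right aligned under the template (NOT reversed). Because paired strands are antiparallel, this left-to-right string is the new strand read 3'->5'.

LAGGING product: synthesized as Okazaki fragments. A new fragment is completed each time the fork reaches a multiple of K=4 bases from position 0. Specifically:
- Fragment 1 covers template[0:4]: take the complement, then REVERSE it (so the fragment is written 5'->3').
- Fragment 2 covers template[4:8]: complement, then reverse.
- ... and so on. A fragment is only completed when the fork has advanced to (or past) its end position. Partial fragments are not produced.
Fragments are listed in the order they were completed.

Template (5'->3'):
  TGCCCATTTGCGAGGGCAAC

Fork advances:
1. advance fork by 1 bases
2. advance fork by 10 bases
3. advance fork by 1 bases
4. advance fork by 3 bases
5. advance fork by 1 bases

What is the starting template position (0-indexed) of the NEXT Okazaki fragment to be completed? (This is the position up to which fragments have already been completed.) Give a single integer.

Step 1: advance 1 -> fork_pos = 0 + 1 = 1. Next multiple of 4 is 4 (not reached); still 0 fragment(s).
Step 2: advance 10 -> fork_pos = 1 + 10 = 11. Reached multiple(s) of 4: 4, 8 -> fragments 1-2 completed (2 total).
Step 3: advance 1 -> fork_pos = 11 + 1 = 12. Reached multiple(s) of 4: 12 -> fragment 3 completed (3 total).
Step 4: advance 3 -> fork_pos = 12 + 3 = 15. Next multiple of 4 is 16 (not reached); still 3 fragment(s).
Step 5: advance 1 -> fork_pos = 15 + 1 = 16. Reached multiple(s) of 4: 16 -> fragment 4 completed (4 total).
4 fragment(s) completed, covering template[0:16] (4 x 4 = 16). The next fragment, fragment 5, covers template[16:20], so it starts at position 16.

Answer: 16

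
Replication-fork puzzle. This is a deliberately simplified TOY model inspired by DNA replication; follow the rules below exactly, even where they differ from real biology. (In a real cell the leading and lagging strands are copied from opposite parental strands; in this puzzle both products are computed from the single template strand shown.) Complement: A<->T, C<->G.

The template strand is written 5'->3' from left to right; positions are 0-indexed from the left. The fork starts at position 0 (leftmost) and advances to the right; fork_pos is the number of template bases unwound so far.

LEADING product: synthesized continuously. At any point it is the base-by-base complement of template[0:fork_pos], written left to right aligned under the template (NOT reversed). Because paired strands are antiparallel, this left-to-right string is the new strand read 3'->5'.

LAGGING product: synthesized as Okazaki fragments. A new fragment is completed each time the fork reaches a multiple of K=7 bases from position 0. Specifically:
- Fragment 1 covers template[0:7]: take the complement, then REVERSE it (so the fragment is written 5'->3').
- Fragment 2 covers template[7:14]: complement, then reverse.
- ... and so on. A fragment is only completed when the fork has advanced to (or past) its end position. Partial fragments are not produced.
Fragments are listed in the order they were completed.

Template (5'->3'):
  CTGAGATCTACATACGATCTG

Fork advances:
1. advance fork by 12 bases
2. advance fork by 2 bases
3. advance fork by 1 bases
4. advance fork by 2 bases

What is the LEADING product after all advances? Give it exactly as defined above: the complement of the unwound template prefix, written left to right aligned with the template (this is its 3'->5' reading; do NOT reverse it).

Step 1: advance 12 -> fork_pos = 0 + 12 = 12.
Step 2: advance 2 -> fork_pos = 12 + 2 = 14.
Step 3: advance 1 -> fork_pos = 14 + 1 = 15.
Step 4: advance 2 -> fork_pos = 15 + 2 = 17.
Unwound prefix: template[0:17] = CTGAGATCTACATACGA
Complement it base by base (A<->T, C<->G), keeping left-to-right order:
  [0:5] CTGAG -> GACTC
  [5:10] ATCTA -> TAGAT
  [10:15] CATAC -> GTATG
  [15:17] GA -> CT
Concatenate: GACTCTAGATGTATGCT (length 17; written aligned with the template, i.e. 3'->5').

Answer: GACTCTAGATGTATGCT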